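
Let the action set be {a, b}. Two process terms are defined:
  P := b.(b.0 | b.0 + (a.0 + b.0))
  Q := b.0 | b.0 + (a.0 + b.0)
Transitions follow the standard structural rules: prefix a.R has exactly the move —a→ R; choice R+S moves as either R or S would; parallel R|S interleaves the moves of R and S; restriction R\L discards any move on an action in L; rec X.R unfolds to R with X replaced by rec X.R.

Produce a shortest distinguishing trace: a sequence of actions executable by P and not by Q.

ba

P's transition system — 6 states:
  m0 = b.(b.0 | b.0 + (a.0 + b.0)) | --b--▸ m1
  m1 = b.0 | b.0 + (a.0 + b.0) | --a--▸ m2, --b--▸ m2, --b--▸ m3, --b--▸ m4
  m2 = 0 | stopped
  m3 = 0 | b.0 | --b--▸ m5
  m4 = b.0 | 0 | --b--▸ m5
  m5 = 0 | 0 | stopped
Q's transition system — 5 states:
  n0 = b.0 | b.0 + (a.0 + b.0) | --a--▸ n1, --b--▸ n1, --b--▸ n2, --b--▸ n3
  n1 = 0 | stopped
  n2 = 0 | b.0 | --b--▸ n4
  n3 = b.0 | 0 | --b--▸ n4
  n4 = 0 | 0 | stopped
Run σ = ⟨ba⟩ on P: start {m0}
  after b @ step 1: {m1}
  after a @ step 2: {m2}
  P completes σ.
Run σ = ⟨ba⟩ on Q: start {n0}
  after b @ step 1: {n1, n2, n3}
  after a @ step 2: ∅  — Q cannot continue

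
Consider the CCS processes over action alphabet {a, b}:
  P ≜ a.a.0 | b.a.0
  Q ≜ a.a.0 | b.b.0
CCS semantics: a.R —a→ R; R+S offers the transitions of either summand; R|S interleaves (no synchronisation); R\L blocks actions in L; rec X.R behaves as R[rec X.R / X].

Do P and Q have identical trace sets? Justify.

LTS(P): 9 reachable states
  u0 = a.a.0 | b.a.0 :: —a→ u1, —b→ u2
  u1 = a.0 | b.a.0 :: —a→ u3, —b→ u4
  u2 = a.a.0 | a.0 :: —a→ u4, —a→ u5
  u3 = 0 | b.a.0 :: —b→ u6
  u4 = a.0 | a.0 :: —a→ u6, —a→ u7
  u5 = a.a.0 | 0 :: —a→ u7
  u6 = 0 | a.0 :: —a→ u8
  u7 = a.0 | 0 :: —a→ u8
  u8 = 0 | 0 :: stopped
LTS(Q): 9 reachable states
  v0 = a.a.0 | b.b.0 :: —a→ v1, —b→ v2
  v1 = a.0 | b.b.0 :: —a→ v3, —b→ v4
  v2 = a.a.0 | b.0 :: —a→ v4, —b→ v5
  v3 = 0 | b.b.0 :: —b→ v6
  v4 = a.0 | b.0 :: —a→ v6, —b→ v7
  v5 = a.a.0 | 0 :: —a→ v7
  v6 = 0 | b.0 :: —b→ v8
  v7 = a.0 | 0 :: —a→ v8
  v8 = 0 | 0 :: stopped
Executing aaba from P (initial set {u0}):
  step 1 (a): {u1}
  step 2 (a): {u3}
  step 3 (b): {u6}
  step 4 (a): {u8}
  P completes σ.
Executing aaba from Q (initial set {v0}):
  step 1 (a): {v1}
  step 2 (a): {v3}
  step 3 (b): {v6}
  step 4 (a): no successor for Q

traces(P) ≠ traces(Q) — witness ⟨aaba⟩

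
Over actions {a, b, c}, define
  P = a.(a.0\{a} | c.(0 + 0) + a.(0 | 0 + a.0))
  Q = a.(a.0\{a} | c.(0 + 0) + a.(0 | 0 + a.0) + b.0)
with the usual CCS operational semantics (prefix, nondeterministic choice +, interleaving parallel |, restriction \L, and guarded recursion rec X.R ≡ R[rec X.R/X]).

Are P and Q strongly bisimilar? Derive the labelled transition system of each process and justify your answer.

NO

LTS(P): 7 reachable states
  s0 = a.(a.0\{a} | c.(0 + 0) + a.(0 | 0 + a.0)) | =a=> s1
  s1 = a.0\{a} | c.(0 + 0) + a.(0 | 0 + a.0) | =a=> s2, =a=> s3, =c=> s4
  s2 = 0 | 0 + a.0 | =a=> s5
  s3 = 0\{a} | c.(0 + 0) | =c=> s6
  s4 = a.0\{a} | (0 + 0) | =a=> s6
  s5 = 0 | (no moves)
  s6 = 0\{a} | (0 + 0) | (no moves)
LTS(Q): 7 reachable states
  t0 = a.(a.0\{a} | c.(0 + 0) + a.(0 | 0 + a.0) + b.0) | =a=> t1
  t1 = a.0\{a} | c.(0 + 0) + a.(0 | 0 + a.0) + b.0 | =a=> t2, =a=> t3, =b=> t4, =c=> t5
  t2 = 0 | 0 + a.0 | =a=> t4
  t3 = 0\{a} | c.(0 + 0) | =c=> t6
  t4 = 0 | (no moves)
  t5 = a.0\{a} | (0 + 0) | =a=> t6
  t6 = 0\{a} | (0 + 0) | (no moves)
Bisimilarity quotient blocks:
  B0 = {s0}
  B1 = {s1}
  B2 = {s2, s4, t2, t5}
  B3 = {s5, s6, t4, t6}
  B4 = {s3, t3}
  B5 = {t0}
  B6 = {t1}
s0 ∈ B0, t0 ∈ B5 → different blocks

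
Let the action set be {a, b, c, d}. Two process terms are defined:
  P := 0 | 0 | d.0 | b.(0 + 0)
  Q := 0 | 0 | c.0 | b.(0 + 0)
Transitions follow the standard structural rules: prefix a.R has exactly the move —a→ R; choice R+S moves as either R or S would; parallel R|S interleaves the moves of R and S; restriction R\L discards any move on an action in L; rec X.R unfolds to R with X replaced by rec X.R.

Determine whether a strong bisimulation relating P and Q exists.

P ≁ Q

P's transition system — 4 states:
  p0 = 0 | 0 | d.0 | b.(0 + 0) → =b=> p1, =d=> p2
  p1 = 0 | 0 | d.0 | (0 + 0) → =d=> p3
  p2 = 0 | 0 | 0 | b.(0 + 0) → =b=> p3
  p3 = 0 | 0 | 0 | (0 + 0) → ·
Q's transition system — 4 states:
  q0 = 0 | 0 | c.0 | b.(0 + 0) → =b=> q1, =c=> q2
  q1 = 0 | 0 | c.0 | (0 + 0) → =c=> q3
  q2 = 0 | 0 | 0 | b.(0 + 0) → =b=> q3
  q3 = 0 | 0 | 0 | (0 + 0) → ·
Coarsest stable partition (strong bisimilarity classes):
  B0 = {p0}
  B1 = {p1}
  B2 = {p3, q3}
  B3 = {p2, q2}
  B4 = {q0}
  B5 = {q1}
p0 ∈ B0, q0 ∈ B4 → different blocks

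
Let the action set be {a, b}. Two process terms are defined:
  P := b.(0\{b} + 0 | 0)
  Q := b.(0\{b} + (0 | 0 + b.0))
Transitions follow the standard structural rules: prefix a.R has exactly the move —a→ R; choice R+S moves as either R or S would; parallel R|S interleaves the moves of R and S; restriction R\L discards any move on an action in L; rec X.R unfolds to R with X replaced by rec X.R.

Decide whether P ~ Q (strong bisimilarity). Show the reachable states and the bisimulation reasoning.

NO

LTS(P): 2 reachable states
  p0 = b.(0\{b} + 0 | 0) has moves --b--▸ p1
  p1 = 0\{b} + 0 | 0 has moves ∅
LTS(Q): 3 reachable states
  q0 = b.(0\{b} + (0 | 0 + b.0)) has moves --b--▸ q1
  q1 = 0\{b} + (0 | 0 + b.0) has moves --b--▸ q2
  q2 = 0 has moves ∅
Partition-refinement fixed point:
  B0 = {p0, q1}
  B1 = {p1, q2}
  B2 = {q0}
p0 ∈ B0, q0 ∈ B2 → different blocks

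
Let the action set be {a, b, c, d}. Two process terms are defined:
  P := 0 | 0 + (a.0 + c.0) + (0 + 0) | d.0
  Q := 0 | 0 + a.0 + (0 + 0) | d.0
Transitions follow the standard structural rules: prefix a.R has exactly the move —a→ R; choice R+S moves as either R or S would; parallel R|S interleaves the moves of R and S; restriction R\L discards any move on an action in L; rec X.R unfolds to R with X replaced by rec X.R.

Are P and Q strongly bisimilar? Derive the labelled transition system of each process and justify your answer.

NO

Reachable graph of P (3 states):
  m0 = 0 | 0 + (a.0 + c.0) + (0 + 0) | d.0 | --a--▸ m1, --c--▸ m1, --d--▸ m2
  m1 = 0 | ·
  m2 = (0 + 0) | 0 | ·
Reachable graph of Q (3 states):
  n0 = 0 | 0 + a.0 + (0 + 0) | d.0 | --a--▸ n1, --d--▸ n2
  n1 = 0 | ·
  n2 = (0 + 0) | 0 | ·
Bisimilarity quotient blocks:
  B0 = {m0}
  B1 = {m1, m2, n1, n2}
  B2 = {n0}
m0 ∈ B0, n0 ∈ B2 → different blocks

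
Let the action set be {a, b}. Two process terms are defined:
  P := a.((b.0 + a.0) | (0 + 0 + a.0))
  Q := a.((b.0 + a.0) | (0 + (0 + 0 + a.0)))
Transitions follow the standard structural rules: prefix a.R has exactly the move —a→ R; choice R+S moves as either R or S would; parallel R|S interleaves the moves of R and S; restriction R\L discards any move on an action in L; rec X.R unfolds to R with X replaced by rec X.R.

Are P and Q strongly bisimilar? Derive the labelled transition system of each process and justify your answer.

YES

P's transition system — 5 states:
  u0 = a.((b.0 + a.0) | (0 + 0 + a.0)) has moves ··a··> u1
  u1 = (b.0 + a.0) | (0 + 0 + a.0) has moves ··a··> u2, ··a··> u3, ··b··> u3
  u2 = (b.0 + a.0) | 0 has moves ··a··> u4, ··b··> u4
  u3 = 0 | (0 + 0 + a.0) has moves ··a··> u4
  u4 = 0 | 0 has moves deadlocked
Q's transition system — 5 states:
  v0 = a.((b.0 + a.0) | (0 + (0 + 0 + a.0))) has moves ··a··> v1
  v1 = (b.0 + a.0) | (0 + (0 + 0 + a.0)) has moves ··a··> v2, ··a··> v3, ··b··> v3
  v2 = (b.0 + a.0) | 0 has moves ··a··> v4, ··b··> v4
  v3 = 0 | (0 + (0 + 0 + a.0)) has moves ··a··> v4
  v4 = 0 | 0 has moves deadlocked
Partition-refinement fixed point:
  B0 = {u0, v0}
  B1 = {u1, v1}
  B2 = {u3, v3}
  B3 = {u4, v4}
  B4 = {u2, v2}
u0 ∈ B0, v0 ∈ B0 → same block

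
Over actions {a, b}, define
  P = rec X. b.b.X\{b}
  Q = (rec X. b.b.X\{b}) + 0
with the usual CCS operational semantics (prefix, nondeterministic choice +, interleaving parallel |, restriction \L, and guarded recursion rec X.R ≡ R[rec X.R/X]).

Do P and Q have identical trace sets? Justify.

P's transition system — 3 states:
  u0 = rec X. b.b.X\{b} has moves =b=> u1
  u1 = b.(rec X. b.b.X\{b})\{b} has moves =b=> u2
  u2 = (rec X. b.b.X\{b})\{b} has moves deadlocked
Q's transition system — 3 states:
  v0 = (rec X. b.b.X\{b}) + 0 has moves =b=> v1
  v1 = b.(rec X. b.b.X\{b})\{b} has moves =b=> v2
  v2 = (rec X. b.b.X\{b})\{b} has moves deadlocked
Partition-refinement fixed point:
  B0 = {u0, v0}
  B1 = {u1, v1}
  B2 = {u2, v2}
u0 ∈ B0, v0 ∈ B0 → same block
Bisimilar ⇒ trace-equivalent.

YES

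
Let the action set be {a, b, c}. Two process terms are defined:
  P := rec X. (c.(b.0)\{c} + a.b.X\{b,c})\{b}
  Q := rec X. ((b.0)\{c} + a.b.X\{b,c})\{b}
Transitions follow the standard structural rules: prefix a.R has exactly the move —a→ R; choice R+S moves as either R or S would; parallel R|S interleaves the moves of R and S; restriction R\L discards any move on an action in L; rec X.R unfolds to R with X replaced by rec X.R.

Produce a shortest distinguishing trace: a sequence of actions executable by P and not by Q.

c

P's transition system — 3 states:
  s0 = rec X. (c.(b.0)\{c} + a.b.X\{b,c})\{b} → --a--▸ s1, --c--▸ s2
  s1 = (b.(rec X. (c.(b.0)\{c} + a.b.X\{b,c})\{b})\{b,c})\{b} → stopped
  s2 = (b.0)\{c}\{b} → stopped
Q's transition system — 2 states:
  t0 = rec X. ((b.0)\{c} + a.b.X\{b,c})\{b} → --a--▸ t1
  t1 = (b.(rec X. ((b.0)\{c} + a.b.X\{b,c})\{b})\{b,c})\{b} → stopped
Run σ = ⟨c⟩ on P: start {s0}
  after c @ step 1: {s2}
  P completes σ.
Run σ = ⟨c⟩ on Q: start {t0}
  after c @ step 1: ∅ (Q stuck)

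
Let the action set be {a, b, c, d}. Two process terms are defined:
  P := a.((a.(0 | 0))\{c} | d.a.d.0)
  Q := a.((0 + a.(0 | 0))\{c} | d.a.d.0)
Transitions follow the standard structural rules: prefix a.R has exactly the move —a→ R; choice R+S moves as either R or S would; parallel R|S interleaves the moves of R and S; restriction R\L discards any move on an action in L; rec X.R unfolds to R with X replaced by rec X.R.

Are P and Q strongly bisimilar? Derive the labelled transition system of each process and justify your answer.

bisimilar

P's transition system — 9 states:
  m0 = a.((a.(0 | 0))\{c} | d.a.d.0) ⊢ —a→ m1
  m1 = (a.(0 | 0))\{c} | d.a.d.0 ⊢ —a→ m2, —d→ m3
  m2 = (0 | 0)\{c} | d.a.d.0 ⊢ —d→ m4
  m3 = (a.(0 | 0))\{c} | a.d.0 ⊢ —a→ m4, —a→ m5
  m4 = (0 | 0)\{c} | a.d.0 ⊢ —a→ m6
  m5 = (a.(0 | 0))\{c} | d.0 ⊢ —a→ m6, —d→ m7
  m6 = (0 | 0)\{c} | d.0 ⊢ —d→ m8
  m7 = (a.(0 | 0))\{c} | 0 ⊢ —a→ m8
  m8 = (0 | 0)\{c} | 0 ⊢ deadlocked
Q's transition system — 9 states:
  n0 = a.((0 + a.(0 | 0))\{c} | d.a.d.0) ⊢ —a→ n1
  n1 = (0 + a.(0 | 0))\{c} | d.a.d.0 ⊢ —a→ n2, —d→ n3
  n2 = (0 | 0)\{c} | d.a.d.0 ⊢ —d→ n4
  n3 = (0 + a.(0 | 0))\{c} | a.d.0 ⊢ —a→ n4, —a→ n5
  n4 = (0 | 0)\{c} | a.d.0 ⊢ —a→ n6
  n5 = (0 + a.(0 | 0))\{c} | d.0 ⊢ —a→ n6, —d→ n7
  n6 = (0 | 0)\{c} | d.0 ⊢ —d→ n8
  n7 = (0 + a.(0 | 0))\{c} | 0 ⊢ —a→ n8
  n8 = (0 | 0)\{c} | 0 ⊢ deadlocked
Bisimilarity quotient blocks:
  B0 = {m0, n0}
  B1 = {m1, n1}
  B2 = {m3, n3}
  B3 = {m5, n5}
  B4 = {m6, n6}
  B5 = {m8, n8}
  B6 = {m7, n7}
  B7 = {m4, n4}
  B8 = {m2, n2}
m0 ∈ B0, n0 ∈ B0 → same block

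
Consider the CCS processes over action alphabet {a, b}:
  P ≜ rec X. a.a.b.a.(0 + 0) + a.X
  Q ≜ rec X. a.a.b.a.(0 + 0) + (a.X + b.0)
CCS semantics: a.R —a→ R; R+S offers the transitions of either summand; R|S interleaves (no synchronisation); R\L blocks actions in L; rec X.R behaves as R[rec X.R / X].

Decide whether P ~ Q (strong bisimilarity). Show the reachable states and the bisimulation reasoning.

P's transition system — 5 states:
  m0 = rec X. a.a.b.a.(0 + 0) + a.X :: --a--▸ m0, --a--▸ m1
  m1 = a.b.a.(0 + 0) :: --a--▸ m2
  m2 = b.a.(0 + 0) :: --b--▸ m3
  m3 = a.(0 + 0) :: --a--▸ m4
  m4 = 0 + 0 :: stopped
Q's transition system — 6 states:
  n0 = rec X. a.a.b.a.(0 + 0) + (a.X + b.0) :: --a--▸ n0, --a--▸ n1, --b--▸ n2
  n1 = a.b.a.(0 + 0) :: --a--▸ n3
  n2 = 0 :: stopped
  n3 = b.a.(0 + 0) :: --b--▸ n4
  n4 = a.(0 + 0) :: --a--▸ n5
  n5 = 0 + 0 :: stopped
Bisimilarity quotient blocks:
  B0 = {m0}
  B1 = {m1, n1}
  B2 = {m2, n3}
  B3 = {m3, n4}
  B4 = {m4, n2, n5}
  B5 = {n0}
m0 ∈ B0, n0 ∈ B5 → different blocks

P ≁ Q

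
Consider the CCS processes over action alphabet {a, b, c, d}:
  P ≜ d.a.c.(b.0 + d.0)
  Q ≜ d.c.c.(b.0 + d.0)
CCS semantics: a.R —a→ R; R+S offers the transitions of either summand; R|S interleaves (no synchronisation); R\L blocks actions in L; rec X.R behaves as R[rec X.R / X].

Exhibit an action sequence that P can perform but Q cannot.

LTS(P): 5 reachable states
  u0 = d.a.c.(b.0 + d.0) :: =d=> u1
  u1 = a.c.(b.0 + d.0) :: =a=> u2
  u2 = c.(b.0 + d.0) :: =c=> u3
  u3 = b.0 + d.0 :: =b=> u4, =d=> u4
  u4 = 0 :: ·
LTS(Q): 5 reachable states
  v0 = d.c.c.(b.0 + d.0) :: =d=> v1
  v1 = c.c.(b.0 + d.0) :: =c=> v2
  v2 = c.(b.0 + d.0) :: =c=> v3
  v3 = b.0 + d.0 :: =b=> v4, =d=> v4
  v4 = 0 :: ·
Run σ = ⟨da⟩ on P: start {u0}
  [1] d ⇒ {u1}
  [2] a ⇒ {u2}
  P completes σ.
Run σ = ⟨da⟩ on Q: start {v0}
  [1] d ⇒ {v1}
  [2] a ⇒ ∅  — Q cannot continue

da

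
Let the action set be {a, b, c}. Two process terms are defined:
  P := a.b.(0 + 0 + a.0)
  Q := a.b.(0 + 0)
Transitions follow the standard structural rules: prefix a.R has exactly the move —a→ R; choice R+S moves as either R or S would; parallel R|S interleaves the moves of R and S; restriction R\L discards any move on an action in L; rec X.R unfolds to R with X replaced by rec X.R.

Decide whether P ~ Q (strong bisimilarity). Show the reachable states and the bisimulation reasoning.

not bisimilar

Reachable graph of P (4 states):
  m0 = a.b.(0 + 0 + a.0) :: --a--▸ m1
  m1 = b.(0 + 0 + a.0) :: --b--▸ m2
  m2 = 0 + 0 + a.0 :: --a--▸ m3
  m3 = 0 :: (no moves)
Reachable graph of Q (3 states):
  n0 = a.b.(0 + 0) :: --a--▸ n1
  n1 = b.(0 + 0) :: --b--▸ n2
  n2 = 0 + 0 :: (no moves)
Coarsest stable partition (strong bisimilarity classes):
  B0 = {m0}
  B1 = {m1}
  B2 = {m2}
  B3 = {m3, n2}
  B4 = {n0}
  B5 = {n1}
m0 ∈ B0, n0 ∈ B4 → different blocks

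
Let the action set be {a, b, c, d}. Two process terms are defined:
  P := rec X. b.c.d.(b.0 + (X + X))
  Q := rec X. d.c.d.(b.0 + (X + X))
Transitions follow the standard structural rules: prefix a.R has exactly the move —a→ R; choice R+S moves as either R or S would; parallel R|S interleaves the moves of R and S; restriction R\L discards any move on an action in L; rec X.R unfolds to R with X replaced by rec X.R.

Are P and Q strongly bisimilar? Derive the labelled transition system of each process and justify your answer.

P's transition system — 5 states:
  s0 = rec X. b.c.d.(b.0 + (X + X)) has moves ··b··> s1
  s1 = c.d.(b.0 + ((rec X. b.c.d.(b.0 + (X + X))) + (rec X. b.c.d.(b.0 + (X + X))))) has moves ··c··> s2
  s2 = d.(b.0 + ((rec X. b.c.d.(b.0 + (X + X))) + (rec X. b.c.d.(b.0 + (X + X))))) has moves ··d··> s3
  s3 = b.0 + ((rec X. b.c.d.(b.0 + (X + X))) + (rec X. b.c.d.(b.0 + (X + X)))) has moves ··b··> s1, ··b··> s4
  s4 = 0 has moves (no moves)
Q's transition system — 5 states:
  t0 = rec X. d.c.d.(b.0 + (X + X)) has moves ··d··> t1
  t1 = c.d.(b.0 + ((rec X. d.c.d.(b.0 + (X + X))) + (rec X. d.c.d.(b.0 + (X + X))))) has moves ··c··> t2
  t2 = d.(b.0 + ((rec X. d.c.d.(b.0 + (X + X))) + (rec X. d.c.d.(b.0 + (X + X))))) has moves ··d··> t3
  t3 = b.0 + ((rec X. d.c.d.(b.0 + (X + X))) + (rec X. d.c.d.(b.0 + (X + X)))) has moves ··b··> t4, ··d··> t1
  t4 = 0 has moves (no moves)
Coarsest stable partition (strong bisimilarity classes):
  B0 = {s0}
  B1 = {s1}
  B2 = {s2}
  B3 = {s3}
  B4 = {s4, t4}
  B5 = {t0}
  B6 = {t1}
  B7 = {t2}
  B8 = {t3}
s0 ∈ B0, t0 ∈ B5 → different blocks

NO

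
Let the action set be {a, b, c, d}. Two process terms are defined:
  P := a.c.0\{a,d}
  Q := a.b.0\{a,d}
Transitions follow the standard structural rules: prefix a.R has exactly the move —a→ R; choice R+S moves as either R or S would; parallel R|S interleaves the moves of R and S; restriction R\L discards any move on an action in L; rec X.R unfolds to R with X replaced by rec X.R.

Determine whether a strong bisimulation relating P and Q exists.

P ≁ Q

Reachable graph of P (3 states):
  u0 = a.c.0\{a,d} ⊢ =a=> u1
  u1 = c.0\{a,d} ⊢ =c=> u2
  u2 = 0\{a,d} ⊢ stopped
Reachable graph of Q (3 states):
  v0 = a.b.0\{a,d} ⊢ =a=> v1
  v1 = b.0\{a,d} ⊢ =b=> v2
  v2 = 0\{a,d} ⊢ stopped
Bisimilarity quotient blocks:
  B0 = {u0}
  B1 = {u1}
  B2 = {u2, v2}
  B3 = {v0}
  B4 = {v1}
u0 ∈ B0, v0 ∈ B3 → different blocks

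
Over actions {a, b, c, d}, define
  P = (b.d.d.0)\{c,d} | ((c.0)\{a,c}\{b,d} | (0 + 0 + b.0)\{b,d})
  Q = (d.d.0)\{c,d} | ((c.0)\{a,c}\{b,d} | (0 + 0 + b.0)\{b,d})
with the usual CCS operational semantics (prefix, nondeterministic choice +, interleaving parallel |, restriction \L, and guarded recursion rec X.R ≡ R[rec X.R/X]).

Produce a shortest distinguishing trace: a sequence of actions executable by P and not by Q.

Reachable graph of P (2 states):
  u0 = (b.d.d.0)\{c,d} | ((c.0)\{a,c}\{b,d} | (0 + 0 + b.0)\{b,d}) → =b=> u1
  u1 = (d.d.0)\{c,d} | ((c.0)\{a,c}\{b,d} | (0 + 0 + b.0)\{b,d}) → (no moves)
Reachable graph of Q (1 states):
  v0 = (d.d.0)\{c,d} | ((c.0)\{a,c}\{b,d} | (0 + 0 + b.0)\{b,d}) → (no moves)
Executing b from P (initial set {u0}):
  step 1 (b): {u1}
  ✓ P
Executing b from Q (initial set {v0}):
  step 1 (b): ∅ (Q stuck)

b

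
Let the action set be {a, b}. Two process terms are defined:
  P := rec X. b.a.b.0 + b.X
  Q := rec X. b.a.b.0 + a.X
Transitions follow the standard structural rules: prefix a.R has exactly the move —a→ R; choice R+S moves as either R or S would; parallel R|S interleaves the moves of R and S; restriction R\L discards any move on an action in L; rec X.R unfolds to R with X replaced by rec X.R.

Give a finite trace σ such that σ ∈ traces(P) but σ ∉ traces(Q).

bb

Reachable graph of P (4 states):
  s0 = rec X. b.a.b.0 + b.X has moves --b--▸ s0, --b--▸ s1
  s1 = a.b.0 has moves --a--▸ s2
  s2 = b.0 has moves --b--▸ s3
  s3 = 0 has moves ·
Reachable graph of Q (4 states):
  t0 = rec X. b.a.b.0 + a.X has moves --a--▸ t0, --b--▸ t1
  t1 = a.b.0 has moves --a--▸ t2
  t2 = b.0 has moves --b--▸ t3
  t3 = 0 has moves ·
Trace ⟨bb⟩ through P, begin at {s0}:
  [1] b ⇒ {s0, s1}
  [2] b ⇒ {s0, s1}
  ✓ P
Trace ⟨bb⟩ through Q, begin at {t0}:
  [1] b ⇒ {t1}
  [2] b ⇒ ∅ (Q stuck)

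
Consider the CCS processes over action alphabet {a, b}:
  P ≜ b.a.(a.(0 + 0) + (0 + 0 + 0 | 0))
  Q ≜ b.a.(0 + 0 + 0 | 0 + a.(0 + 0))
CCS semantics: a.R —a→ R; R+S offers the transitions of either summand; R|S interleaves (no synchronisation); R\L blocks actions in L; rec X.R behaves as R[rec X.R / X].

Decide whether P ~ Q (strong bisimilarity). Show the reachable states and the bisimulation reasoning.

Reachable graph of P (4 states):
  u0 = b.a.(a.(0 + 0) + (0 + 0 + 0 | 0)) has moves --b--▸ u1
  u1 = a.(a.(0 + 0) + (0 + 0 + 0 | 0)) has moves --a--▸ u2
  u2 = a.(0 + 0) + (0 + 0 + 0 | 0) has moves --a--▸ u3
  u3 = 0 + 0 has moves ∅
Reachable graph of Q (4 states):
  v0 = b.a.(0 + 0 + 0 | 0 + a.(0 + 0)) has moves --b--▸ v1
  v1 = a.(0 + 0 + 0 | 0 + a.(0 + 0)) has moves --a--▸ v2
  v2 = 0 + 0 + 0 | 0 + a.(0 + 0) has moves --a--▸ v3
  v3 = 0 + 0 has moves ∅
Partition-refinement fixed point:
  B0 = {u0, v0}
  B1 = {u1, v1}
  B2 = {u2, v2}
  B3 = {u3, v3}
u0 ∈ B0, v0 ∈ B0 → same block

bisimilar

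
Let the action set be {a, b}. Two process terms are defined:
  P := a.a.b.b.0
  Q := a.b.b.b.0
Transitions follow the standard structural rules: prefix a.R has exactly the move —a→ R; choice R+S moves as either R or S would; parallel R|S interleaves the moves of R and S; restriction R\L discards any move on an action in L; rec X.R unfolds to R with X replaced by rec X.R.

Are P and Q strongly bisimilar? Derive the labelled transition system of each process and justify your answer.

not bisimilar

P's transition system — 5 states:
  m0 = a.a.b.b.0 :: --a--▸ m1
  m1 = a.b.b.0 :: --a--▸ m2
  m2 = b.b.0 :: --b--▸ m3
  m3 = b.0 :: --b--▸ m4
  m4 = 0 :: stopped
Q's transition system — 5 states:
  n0 = a.b.b.b.0 :: --a--▸ n1
  n1 = b.b.b.0 :: --b--▸ n2
  n2 = b.b.0 :: --b--▸ n3
  n3 = b.0 :: --b--▸ n4
  n4 = 0 :: stopped
Partition-refinement fixed point:
  B0 = {m0}
  B1 = {m1}
  B2 = {m2, n2}
  B3 = {m3, n3}
  B4 = {m4, n4}
  B5 = {n0}
  B6 = {n1}
m0 ∈ B0, n0 ∈ B5 → different blocks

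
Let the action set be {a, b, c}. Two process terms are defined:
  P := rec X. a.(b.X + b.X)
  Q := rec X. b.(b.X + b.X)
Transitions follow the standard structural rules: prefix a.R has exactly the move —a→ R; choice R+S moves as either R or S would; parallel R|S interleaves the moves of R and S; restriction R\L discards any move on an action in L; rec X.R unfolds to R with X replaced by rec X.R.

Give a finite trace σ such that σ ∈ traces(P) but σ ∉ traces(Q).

a

LTS(P): 2 reachable states
  u0 = rec X. a.(b.X + b.X) has moves -a-> u1
  u1 = b.(rec X. a.(b.X + b.X)) + b.(rec X. a.(b.X + b.X)) has moves -b-> u0
LTS(Q): 2 reachable states
  v0 = rec X. b.(b.X + b.X) has moves -b-> v1
  v1 = b.(rec X. b.(b.X + b.X)) + b.(rec X. b.(b.X + b.X)) has moves -b-> v0
Trace ⟨a⟩ through P, begin at {u0}:
  step 1 (a): {u1}
  P completes σ.
Trace ⟨a⟩ through Q, begin at {v0}:
  step 1 (a): ∅ (Q stuck)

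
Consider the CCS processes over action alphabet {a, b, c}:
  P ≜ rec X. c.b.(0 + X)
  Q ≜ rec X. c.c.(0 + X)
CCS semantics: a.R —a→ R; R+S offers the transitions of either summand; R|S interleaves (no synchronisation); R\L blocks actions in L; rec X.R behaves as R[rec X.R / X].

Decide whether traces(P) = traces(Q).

trace-distinct — witness ⟨cb⟩

LTS(P): 3 reachable states
  m0 = rec X. c.b.(0 + X) | --c--▸ m1
  m1 = b.(0 + (rec X. c.b.(0 + X))) | --b--▸ m2
  m2 = 0 + (rec X. c.b.(0 + X)) | --c--▸ m1
LTS(Q): 3 reachable states
  n0 = rec X. c.c.(0 + X) | --c--▸ n1
  n1 = c.(0 + (rec X. c.c.(0 + X))) | --c--▸ n2
  n2 = 0 + (rec X. c.c.(0 + X)) | --c--▸ n1
Run σ = ⟨cb⟩ on P: start {m0}
  after c @ step 1: {m1}
  after b @ step 2: {m2}
  — P admits the full trace.
Run σ = ⟨cb⟩ on Q: start {n0}
  after c @ step 1: {n1}
  after b @ step 2: ∅ (Q stuck)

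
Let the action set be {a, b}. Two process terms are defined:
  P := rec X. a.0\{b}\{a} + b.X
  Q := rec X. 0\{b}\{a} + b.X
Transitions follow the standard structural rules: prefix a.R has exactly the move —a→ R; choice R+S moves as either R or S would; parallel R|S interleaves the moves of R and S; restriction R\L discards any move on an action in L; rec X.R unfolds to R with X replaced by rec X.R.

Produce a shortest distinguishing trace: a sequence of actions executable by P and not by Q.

P's transition system — 2 states:
  u0 = rec X. a.0\{b}\{a} + b.X | -a-> u1, -b-> u0
  u1 = 0\{b}\{a} | stopped
Q's transition system — 1 states:
  v0 = rec X. 0\{b}\{a} + b.X | -b-> v0
Trace ⟨a⟩ through P, begin at {u0}:
  after a @ step 1: {u1}
  — P admits the full trace.
Trace ⟨a⟩ through Q, begin at {v0}:
  after a @ step 1: no successor for Q

a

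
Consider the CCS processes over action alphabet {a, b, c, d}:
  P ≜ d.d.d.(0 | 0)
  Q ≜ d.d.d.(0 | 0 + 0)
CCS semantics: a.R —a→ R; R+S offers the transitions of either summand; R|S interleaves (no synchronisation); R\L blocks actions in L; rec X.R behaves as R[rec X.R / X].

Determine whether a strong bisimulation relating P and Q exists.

bisimilar

P's transition system — 4 states:
  s0 = d.d.d.(0 | 0) | =d=> s1
  s1 = d.d.(0 | 0) | =d=> s2
  s2 = d.(0 | 0) | =d=> s3
  s3 = 0 | 0 | deadlocked
Q's transition system — 4 states:
  t0 = d.d.d.(0 | 0 + 0) | =d=> t1
  t1 = d.d.(0 | 0 + 0) | =d=> t2
  t2 = d.(0 | 0 + 0) | =d=> t3
  t3 = 0 | 0 + 0 | deadlocked
Coarsest stable partition (strong bisimilarity classes):
  B0 = {s0, t0}
  B1 = {s1, t1}
  B2 = {s2, t2}
  B3 = {s3, t3}
s0 ∈ B0, t0 ∈ B0 → same block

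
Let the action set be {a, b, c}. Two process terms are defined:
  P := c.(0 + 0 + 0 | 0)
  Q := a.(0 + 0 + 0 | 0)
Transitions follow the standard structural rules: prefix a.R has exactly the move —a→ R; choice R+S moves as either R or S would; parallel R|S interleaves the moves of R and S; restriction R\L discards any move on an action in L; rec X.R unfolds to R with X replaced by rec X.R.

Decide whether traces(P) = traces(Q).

LTS(P): 2 reachable states
  u0 = c.(0 + 0 + 0 | 0) ⊢ -c-> u1
  u1 = 0 + 0 + 0 | 0 ⊢ ·
LTS(Q): 2 reachable states
  v0 = a.(0 + 0 + 0 | 0) ⊢ -a-> v1
  v1 = 0 + 0 + 0 | 0 ⊢ ·
Executing c from P (initial set {u0}):
  step 1 (c): {u1}
  P completes σ.
Executing c from Q (initial set {v0}):
  step 1 (c): no successor for Q

NO — witness ⟨c⟩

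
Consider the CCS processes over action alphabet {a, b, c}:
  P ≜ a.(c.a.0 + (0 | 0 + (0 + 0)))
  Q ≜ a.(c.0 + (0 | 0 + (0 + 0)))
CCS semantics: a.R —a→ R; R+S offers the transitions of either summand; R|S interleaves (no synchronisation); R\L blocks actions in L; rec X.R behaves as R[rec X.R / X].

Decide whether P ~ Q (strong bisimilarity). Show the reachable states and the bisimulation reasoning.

Reachable graph of P (4 states):
  u0 = a.(c.a.0 + (0 | 0 + (0 + 0))) → -a-> u1
  u1 = c.a.0 + (0 | 0 + (0 + 0)) → -c-> u2
  u2 = a.0 → -a-> u3
  u3 = 0 → ∅
Reachable graph of Q (3 states):
  v0 = a.(c.0 + (0 | 0 + (0 + 0))) → -a-> v1
  v1 = c.0 + (0 | 0 + (0 + 0)) → -c-> v2
  v2 = 0 → ∅
Coarsest stable partition (strong bisimilarity classes):
  B0 = {u0}
  B1 = {u1}
  B2 = {u2}
  B3 = {u3, v2}
  B4 = {v0}
  B5 = {v1}
u0 ∈ B0, v0 ∈ B4 → different blocks

NO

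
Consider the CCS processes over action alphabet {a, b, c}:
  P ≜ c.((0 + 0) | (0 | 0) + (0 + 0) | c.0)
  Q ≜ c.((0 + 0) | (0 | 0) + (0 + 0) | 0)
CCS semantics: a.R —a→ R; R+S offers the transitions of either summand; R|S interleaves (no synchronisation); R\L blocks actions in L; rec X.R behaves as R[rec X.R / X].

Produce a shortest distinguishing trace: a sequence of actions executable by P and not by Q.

cc

P's transition system — 3 states:
  p0 = c.((0 + 0) | (0 | 0) + (0 + 0) | c.0) :: =c=> p1
  p1 = (0 + 0) | (0 | 0) + (0 + 0) | c.0 :: =c=> p2
  p2 = (0 + 0) | 0 :: (no moves)
Q's transition system — 2 states:
  q0 = c.((0 + 0) | (0 | 0) + (0 + 0) | 0) :: =c=> q1
  q1 = (0 + 0) | (0 | 0) + (0 + 0) | 0 :: (no moves)
Run σ = ⟨cc⟩ on P: start {p0}
  step 1 (c): {p1}
  step 2 (c): {p2}
  — P admits the full trace.
Run σ = ⟨cc⟩ on Q: start {q0}
  step 1 (c): {q1}
  step 2 (c): ∅  — Q cannot continue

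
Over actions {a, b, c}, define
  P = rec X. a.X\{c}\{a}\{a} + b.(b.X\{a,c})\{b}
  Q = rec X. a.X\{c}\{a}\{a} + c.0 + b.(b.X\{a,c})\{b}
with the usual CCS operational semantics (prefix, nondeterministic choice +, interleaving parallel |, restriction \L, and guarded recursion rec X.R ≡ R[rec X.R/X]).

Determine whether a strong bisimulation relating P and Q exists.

Reachable graph of P (4 states):
  m0 = rec X. a.X\{c}\{a}\{a} + b.(b.X\{a,c})\{b} has moves =a=> m1, =b=> m2
  m1 = (rec X. a.X\{c}\{a}\{a} + b.(b.X\{a,c})\{b})\{c}\{a}\{a} has moves =b=> m3
  m2 = (b.(rec X. a.X\{c}\{a}\{a} + b.(b.X\{a,c})\{b})\{a,c})\{b} has moves ∅
  m3 = (b.(rec X. a.X\{c}\{a}\{a} + b.(b.X\{a,c})\{b})\{a,c})\{b}\{c}\{a}\{a} has moves ∅
Reachable graph of Q (5 states):
  n0 = rec X. a.X\{c}\{a}\{a} + c.0 + b.(b.X\{a,c})\{b} has moves =a=> n1, =b=> n2, =c=> n3
  n1 = (rec X. a.X\{c}\{a}\{a} + c.0 + b.(b.X\{a,c})\{b})\{c}\{a}\{a} has moves =b=> n4
  n2 = (b.(rec X. a.X\{c}\{a}\{a} + c.0 + b.(b.X\{a,c})\{b})\{a,c})\{b} has moves ∅
  n3 = 0 has moves ∅
  n4 = (b.(rec X. a.X\{c}\{a}\{a} + c.0 + b.(b.X\{a,c})\{b})\{a,c})\{b}\{c}\{a}\{a} has moves ∅
Coarsest stable partition (strong bisimilarity classes):
  B0 = {m0}
  B1 = {m2, m3, n2, n3, n4}
  B2 = {m1, n1}
  B3 = {n0}
m0 ∈ B0, n0 ∈ B3 → different blocks

not bisimilar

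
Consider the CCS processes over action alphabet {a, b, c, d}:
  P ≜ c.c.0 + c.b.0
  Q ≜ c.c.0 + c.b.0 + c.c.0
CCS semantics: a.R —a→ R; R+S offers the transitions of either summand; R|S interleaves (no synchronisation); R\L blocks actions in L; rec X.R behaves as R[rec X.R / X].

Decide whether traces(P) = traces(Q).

YES

P's transition system — 4 states:
  m0 = c.c.0 + c.b.0 has moves =c=> m1, =c=> m2
  m1 = b.0 has moves =b=> m3
  m2 = c.0 has moves =c=> m3
  m3 = 0 has moves (no moves)
Q's transition system — 4 states:
  n0 = c.c.0 + c.b.0 + c.c.0 has moves =c=> n1, =c=> n2
  n1 = b.0 has moves =b=> n3
  n2 = c.0 has moves =c=> n3
  n3 = 0 has moves (no moves)
Bisimilarity quotient blocks:
  B0 = {m0, n0}
  B1 = {m2, n2}
  B2 = {m3, n3}
  B3 = {m1, n1}
m0 ∈ B0, n0 ∈ B0 → same block
Bisimilar ⇒ trace-equivalent.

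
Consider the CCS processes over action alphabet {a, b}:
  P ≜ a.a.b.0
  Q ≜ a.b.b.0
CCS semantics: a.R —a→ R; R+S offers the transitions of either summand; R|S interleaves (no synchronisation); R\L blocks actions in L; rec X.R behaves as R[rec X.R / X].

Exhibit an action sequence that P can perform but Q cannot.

P's transition system — 4 states:
  u0 = a.a.b.0 → =a=> u1
  u1 = a.b.0 → =a=> u2
  u2 = b.0 → =b=> u3
  u3 = 0 → stopped
Q's transition system — 4 states:
  v0 = a.b.b.0 → =a=> v1
  v1 = b.b.0 → =b=> v2
  v2 = b.0 → =b=> v3
  v3 = 0 → stopped
Executing aa from P (initial set {u0}):
  step 1 (a): {u1}
  step 2 (a): {u2}
  P completes σ.
Executing aa from Q (initial set {v0}):
  step 1 (a): {v1}
  step 2 (a): no successor for Q

aa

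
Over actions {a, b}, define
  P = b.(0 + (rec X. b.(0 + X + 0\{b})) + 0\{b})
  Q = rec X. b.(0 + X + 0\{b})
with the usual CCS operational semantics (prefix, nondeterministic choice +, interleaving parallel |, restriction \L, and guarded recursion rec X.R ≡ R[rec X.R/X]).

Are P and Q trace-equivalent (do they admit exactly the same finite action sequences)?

traces(P) = traces(Q)

LTS(P): 2 reachable states
  p0 = b.(0 + (rec X. b.(0 + X + 0\{b})) + 0\{b}) | —b→ p1
  p1 = 0 + (rec X. b.(0 + X + 0\{b})) + 0\{b} | —b→ p1
LTS(Q): 2 reachable states
  q0 = rec X. b.(0 + X + 0\{b}) | —b→ q1
  q1 = 0 + (rec X. b.(0 + X + 0\{b})) + 0\{b} | —b→ q1
Partition-refinement fixed point:
  B0 = {p0, p1, q0, q1}
p0 ∈ B0, q0 ∈ B0 → same block
Bisimilar ⇒ trace-equivalent.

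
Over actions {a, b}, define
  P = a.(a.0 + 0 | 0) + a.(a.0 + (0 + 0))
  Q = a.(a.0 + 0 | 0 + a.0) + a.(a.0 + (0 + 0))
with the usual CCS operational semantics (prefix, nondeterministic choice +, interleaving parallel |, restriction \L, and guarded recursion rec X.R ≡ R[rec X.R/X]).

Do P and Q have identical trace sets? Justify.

P's transition system — 4 states:
  p0 = a.(a.0 + 0 | 0) + a.(a.0 + (0 + 0)) → —a→ p1, —a→ p2
  p1 = a.0 + (0 + 0) → —a→ p3
  p2 = a.0 + 0 | 0 → —a→ p3
  p3 = 0 → deadlocked
Q's transition system — 4 states:
  q0 = a.(a.0 + 0 | 0 + a.0) + a.(a.0 + (0 + 0)) → —a→ q1, —a→ q2
  q1 = a.0 + (0 + 0) → —a→ q3
  q2 = a.0 + 0 | 0 + a.0 → —a→ q3
  q3 = 0 → deadlocked
Partition-refinement fixed point:
  B0 = {p0, q0}
  B1 = {p1, p2, q1, q2}
  B2 = {p3, q3}
p0 ∈ B0, q0 ∈ B0 → same block
Bisimilar ⇒ trace-equivalent.

trace-equivalent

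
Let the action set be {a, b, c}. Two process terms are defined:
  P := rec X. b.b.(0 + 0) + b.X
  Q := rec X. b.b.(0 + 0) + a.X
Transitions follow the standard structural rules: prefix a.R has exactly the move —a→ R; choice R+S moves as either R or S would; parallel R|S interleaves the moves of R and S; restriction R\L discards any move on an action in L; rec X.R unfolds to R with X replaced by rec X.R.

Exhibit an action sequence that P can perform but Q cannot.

bbb

Reachable graph of P (3 states):
  u0 = rec X. b.b.(0 + 0) + b.X has moves ··b··> u0, ··b··> u1
  u1 = b.(0 + 0) has moves ··b··> u2
  u2 = 0 + 0 has moves stopped
Reachable graph of Q (3 states):
  v0 = rec X. b.b.(0 + 0) + a.X has moves ··a··> v0, ··b··> v1
  v1 = b.(0 + 0) has moves ··b··> v2
  v2 = 0 + 0 has moves stopped
Executing bbb from P (initial set {u0}):
  [1] b ⇒ {u0, u1}
  [2] b ⇒ {u0, u1, u2}
  [3] b ⇒ {u0, u1, u2}
  P completes σ.
Executing bbb from Q (initial set {v0}):
  [1] b ⇒ {v1}
  [2] b ⇒ {v2}
  [3] b ⇒ no successor for Q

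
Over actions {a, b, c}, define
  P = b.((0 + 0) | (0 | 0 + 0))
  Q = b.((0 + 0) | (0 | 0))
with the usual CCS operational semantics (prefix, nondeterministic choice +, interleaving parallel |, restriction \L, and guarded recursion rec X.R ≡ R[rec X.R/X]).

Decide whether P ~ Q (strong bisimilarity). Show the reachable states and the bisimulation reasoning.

LTS(P): 2 reachable states
  s0 = b.((0 + 0) | (0 | 0 + 0)) | -b-> s1
  s1 = (0 + 0) | (0 | 0 + 0) | (no moves)
LTS(Q): 2 reachable states
  t0 = b.((0 + 0) | (0 | 0)) | -b-> t1
  t1 = (0 + 0) | (0 | 0) | (no moves)
Coarsest stable partition (strong bisimilarity classes):
  B0 = {s0, t0}
  B1 = {s1, t1}
s0 ∈ B0, t0 ∈ B0 → same block

YES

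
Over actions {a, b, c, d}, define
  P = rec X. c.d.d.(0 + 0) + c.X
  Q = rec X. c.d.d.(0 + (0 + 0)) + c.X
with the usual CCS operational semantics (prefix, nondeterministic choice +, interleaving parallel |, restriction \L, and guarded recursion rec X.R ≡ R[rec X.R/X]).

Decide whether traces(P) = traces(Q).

LTS(P): 4 reachable states
  s0 = rec X. c.d.d.(0 + 0) + c.X :: =c=> s0, =c=> s1
  s1 = d.d.(0 + 0) :: =d=> s2
  s2 = d.(0 + 0) :: =d=> s3
  s3 = 0 + 0 :: (no moves)
LTS(Q): 4 reachable states
  t0 = rec X. c.d.d.(0 + (0 + 0)) + c.X :: =c=> t0, =c=> t1
  t1 = d.d.(0 + (0 + 0)) :: =d=> t2
  t2 = d.(0 + (0 + 0)) :: =d=> t3
  t3 = 0 + (0 + 0) :: (no moves)
Bisimilarity quotient blocks:
  B0 = {s0, t0}
  B1 = {s1, t1}
  B2 = {s2, t2}
  B3 = {s3, t3}
s0 ∈ B0, t0 ∈ B0 → same block
Bisimilar ⇒ trace-equivalent.

traces(P) = traces(Q)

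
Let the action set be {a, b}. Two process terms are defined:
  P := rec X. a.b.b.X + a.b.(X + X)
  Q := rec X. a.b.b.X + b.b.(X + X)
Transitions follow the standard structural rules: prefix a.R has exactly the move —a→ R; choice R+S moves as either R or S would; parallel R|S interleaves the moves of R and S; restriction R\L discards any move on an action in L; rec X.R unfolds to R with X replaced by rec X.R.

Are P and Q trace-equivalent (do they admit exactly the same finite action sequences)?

trace-distinct — witness ⟨aba⟩

P's transition system — 5 states:
  u0 = rec X. a.b.b.X + a.b.(X + X) → ··a··> u1, ··a··> u2
  u1 = b.((rec X. a.b.b.X + a.b.(X + X)) + (rec X. a.b.b.X + a.b.(X + X))) → ··b··> u3
  u2 = b.b.(rec X. a.b.b.X + a.b.(X + X)) → ··b··> u4
  u3 = (rec X. a.b.b.X + a.b.(X + X)) + (rec X. a.b.b.X + a.b.(X + X)) → ··a··> u1, ··a··> u2
  u4 = b.(rec X. a.b.b.X + a.b.(X + X)) → ··b··> u0
Q's transition system — 5 states:
  v0 = rec X. a.b.b.X + b.b.(X + X) → ··a··> v1, ··b··> v2
  v1 = b.b.(rec X. a.b.b.X + b.b.(X + X)) → ··b··> v3
  v2 = b.((rec X. a.b.b.X + b.b.(X + X)) + (rec X. a.b.b.X + b.b.(X + X))) → ··b··> v4
  v3 = b.(rec X. a.b.b.X + b.b.(X + X)) → ··b··> v0
  v4 = (rec X. a.b.b.X + b.b.(X + X)) + (rec X. a.b.b.X + b.b.(X + X)) → ··a··> v1, ··b··> v2
Trace ⟨aba⟩ through P, begin at {u0}:
  after a @ step 1: {u1, u2}
  after b @ step 2: {u3, u4}
  after a @ step 3: {u1, u2}
  P completes σ.
Trace ⟨aba⟩ through Q, begin at {v0}:
  after a @ step 1: {v1}
  after b @ step 2: {v3}
  after a @ step 3: ∅ (Q stuck)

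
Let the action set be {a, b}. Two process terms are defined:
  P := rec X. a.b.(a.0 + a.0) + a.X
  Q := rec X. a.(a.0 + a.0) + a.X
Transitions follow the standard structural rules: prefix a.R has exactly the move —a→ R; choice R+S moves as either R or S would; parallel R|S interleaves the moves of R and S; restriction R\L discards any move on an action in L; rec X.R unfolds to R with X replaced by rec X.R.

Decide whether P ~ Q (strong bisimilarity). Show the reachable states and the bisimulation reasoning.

Reachable graph of P (4 states):
  u0 = rec X. a.b.(a.0 + a.0) + a.X ⊢ =a=> u0, =a=> u1
  u1 = b.(a.0 + a.0) ⊢ =b=> u2
  u2 = a.0 + a.0 ⊢ =a=> u3
  u3 = 0 ⊢ deadlocked
Reachable graph of Q (3 states):
  v0 = rec X. a.(a.0 + a.0) + a.X ⊢ =a=> v0, =a=> v1
  v1 = a.0 + a.0 ⊢ =a=> v2
  v2 = 0 ⊢ deadlocked
Coarsest stable partition (strong bisimilarity classes):
  B0 = {u0}
  B1 = {u1}
  B2 = {u2, v1}
  B3 = {u3, v2}
  B4 = {v0}
u0 ∈ B0, v0 ∈ B4 → different blocks

P ≁ Q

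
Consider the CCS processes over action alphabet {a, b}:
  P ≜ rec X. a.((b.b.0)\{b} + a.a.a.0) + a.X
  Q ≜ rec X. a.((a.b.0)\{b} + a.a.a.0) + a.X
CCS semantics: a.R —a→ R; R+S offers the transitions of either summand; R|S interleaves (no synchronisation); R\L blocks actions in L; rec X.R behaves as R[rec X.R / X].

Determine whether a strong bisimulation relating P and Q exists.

P's transition system — 5 states:
  m0 = rec X. a.((b.b.0)\{b} + a.a.a.0) + a.X ⊢ ··a··> m0, ··a··> m1
  m1 = (b.b.0)\{b} + a.a.a.0 ⊢ ··a··> m2
  m2 = a.a.0 ⊢ ··a··> m3
  m3 = a.0 ⊢ ··a··> m4
  m4 = 0 ⊢ stopped
Q's transition system — 6 states:
  n0 = rec X. a.((a.b.0)\{b} + a.a.a.0) + a.X ⊢ ··a··> n0, ··a··> n1
  n1 = (a.b.0)\{b} + a.a.a.0 ⊢ ··a··> n2, ··a··> n3
  n2 = (b.0)\{b} ⊢ stopped
  n3 = a.a.0 ⊢ ··a··> n4
  n4 = a.0 ⊢ ··a··> n5
  n5 = 0 ⊢ stopped
Bisimilarity quotient blocks:
  B0 = {m0}
  B1 = {m1}
  B2 = {m2, n3}
  B3 = {m3, n4}
  B4 = {m4, n2, n5}
  B5 = {n0}
  B6 = {n1}
m0 ∈ B0, n0 ∈ B5 → different blocks

P ≁ Q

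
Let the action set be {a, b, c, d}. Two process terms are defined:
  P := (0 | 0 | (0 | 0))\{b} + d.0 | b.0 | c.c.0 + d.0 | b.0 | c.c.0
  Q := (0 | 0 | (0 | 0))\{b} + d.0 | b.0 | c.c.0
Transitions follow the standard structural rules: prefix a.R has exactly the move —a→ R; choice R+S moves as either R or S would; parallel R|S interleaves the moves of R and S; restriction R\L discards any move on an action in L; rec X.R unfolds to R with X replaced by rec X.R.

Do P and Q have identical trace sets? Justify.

LTS(P): 12 reachable states
  p0 = (0 | 0 | (0 | 0))\{b} + d.0 | b.0 | c.c.0 + d.0 | b.0 | c.c.0 ⊢ -b-> p1, -c-> p2, -d-> p3
  p1 = d.0 | 0 | c.c.0 ⊢ -c-> p4, -d-> p5
  p2 = d.0 | b.0 | c.0 ⊢ -b-> p4, -c-> p6, -d-> p7
  p3 = 0 | b.0 | c.c.0 ⊢ -b-> p5, -c-> p7
  p4 = d.0 | 0 | c.0 ⊢ -c-> p8, -d-> p9
  p5 = 0 | 0 | c.c.0 ⊢ -c-> p9
  p6 = d.0 | b.0 | 0 ⊢ -b-> p8, -d-> p10
  p7 = 0 | b.0 | c.0 ⊢ -b-> p9, -c-> p10
  p8 = d.0 | 0 | 0 ⊢ -d-> p11
  p9 = 0 | 0 | c.0 ⊢ -c-> p11
  p10 = 0 | b.0 | 0 ⊢ -b-> p11
  p11 = 0 | 0 | 0 ⊢ ·
LTS(Q): 12 reachable states
  q0 = (0 | 0 | (0 | 0))\{b} + d.0 | b.0 | c.c.0 ⊢ -b-> q1, -c-> q2, -d-> q3
  q1 = d.0 | 0 | c.c.0 ⊢ -c-> q4, -d-> q5
  q2 = d.0 | b.0 | c.0 ⊢ -b-> q4, -c-> q6, -d-> q7
  q3 = 0 | b.0 | c.c.0 ⊢ -b-> q5, -c-> q7
  q4 = d.0 | 0 | c.0 ⊢ -c-> q8, -d-> q9
  q5 = 0 | 0 | c.c.0 ⊢ -c-> q9
  q6 = d.0 | b.0 | 0 ⊢ -b-> q8, -d-> q10
  q7 = 0 | b.0 | c.0 ⊢ -b-> q9, -c-> q10
  q8 = d.0 | 0 | 0 ⊢ -d-> q11
  q9 = 0 | 0 | c.0 ⊢ -c-> q11
  q10 = 0 | b.0 | 0 ⊢ -b-> q11
  q11 = 0 | 0 | 0 ⊢ ·
Bisimilarity quotient blocks:
  B0 = {p0, q0}
  B1 = {p1, q1}
  B2 = {p4, q4}
  B3 = {p9, q9}
  B4 = {p11, q11}
  B5 = {p8, q8}
  B6 = {p5, q5}
  B7 = {p3, q3}
  B8 = {p7, q7}
  B9 = {p10, q10}
  B10 = {p2, q2}
  B11 = {p6, q6}
p0 ∈ B0, q0 ∈ B0 → same block
Bisimilar ⇒ trace-equivalent.

YES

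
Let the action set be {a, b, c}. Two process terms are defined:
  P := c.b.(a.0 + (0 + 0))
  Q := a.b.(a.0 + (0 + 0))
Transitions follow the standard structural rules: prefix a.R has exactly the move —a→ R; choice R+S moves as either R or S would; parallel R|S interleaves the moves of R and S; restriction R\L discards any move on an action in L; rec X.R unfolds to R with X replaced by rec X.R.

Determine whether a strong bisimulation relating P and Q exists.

P's transition system — 4 states:
  p0 = c.b.(a.0 + (0 + 0)) :: -c-> p1
  p1 = b.(a.0 + (0 + 0)) :: -b-> p2
  p2 = a.0 + (0 + 0) :: -a-> p3
  p3 = 0 :: (no moves)
Q's transition system — 4 states:
  q0 = a.b.(a.0 + (0 + 0)) :: -a-> q1
  q1 = b.(a.0 + (0 + 0)) :: -b-> q2
  q2 = a.0 + (0 + 0) :: -a-> q3
  q3 = 0 :: (no moves)
Bisimilarity quotient blocks:
  B0 = {p0}
  B1 = {p1, q1}
  B2 = {p2, q2}
  B3 = {p3, q3}
  B4 = {q0}
p0 ∈ B0, q0 ∈ B4 → different blocks

P ≁ Q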